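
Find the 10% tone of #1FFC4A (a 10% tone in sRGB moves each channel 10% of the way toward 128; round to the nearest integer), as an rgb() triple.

rgb(41, 240, 79)

#1FFC4A is rgb(31, 252, 74).
Per channel, c → c + 0.1(128 − c):
  R: 31 + 0.1×(128−31) = 31 + 9.7 = 40.7 → 41
  G: 252 − 12.4 = 239.6 → 240
  B: 74 + 0.1×(128−74) = 74 + 5.4 = 79.4 → 79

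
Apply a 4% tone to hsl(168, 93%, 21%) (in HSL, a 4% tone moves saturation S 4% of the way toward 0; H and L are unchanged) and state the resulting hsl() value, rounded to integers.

hsl(168, 89%, 21%)

S moves 4% from 93 toward 0: 93 − 3.72 = 89.28 → 89.
H and L are unchanged.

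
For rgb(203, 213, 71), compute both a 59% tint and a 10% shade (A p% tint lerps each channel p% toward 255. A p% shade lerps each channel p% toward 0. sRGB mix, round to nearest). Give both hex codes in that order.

59% tint:
  R: 203 + 0.59×(255−203) = 203 + 30.68 = 233.68 → 234
  G: 213 + 0.59×(255−213) = 213 + 24.78 = 237.78 → 238
  B: 71 + 0.59×(255−71) = 71 + 108.56 = 179.56 → 180
  → #eaeeb4
10% shade:
  R: 203 + 0.1×(0−203) = 203 − 20.3 = 182.7 → 183
  G: 213 + 0.1×(0−213) = 213 − 21.3 = 191.7 → 192
  B: 71 + 0.1×(0−71) = 71 − 7.1 = 63.9 → 64
  → #b7c040

#eaeeb4, #b7c040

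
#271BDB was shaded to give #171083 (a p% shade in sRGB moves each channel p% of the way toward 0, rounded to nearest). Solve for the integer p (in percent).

#271BDB is rgb(39, 27, 219); #171083 is rgb(23, 16, 131).
On the B channel (widest range): 131 ≈ 219 + (p/100)(0 − 219), so p ≈ 100×(131 − 219)/(0 − 219) = -8800/-219 = 40.18.
p = 40 reproduces all three channels after rounding.

40%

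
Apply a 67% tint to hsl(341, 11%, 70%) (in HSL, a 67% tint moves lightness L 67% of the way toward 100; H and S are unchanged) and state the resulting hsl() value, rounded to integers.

hsl(341, 11%, 90%)

L moves 67% from 70 toward 100: 70 + 20.1 = 90.1 → 90.
H and S are unchanged.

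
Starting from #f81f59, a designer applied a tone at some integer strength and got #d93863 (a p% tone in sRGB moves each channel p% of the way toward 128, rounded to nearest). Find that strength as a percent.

26%

#f81f59 is rgb(248, 31, 89); #d93863 is rgb(217, 56, 99).
On the R channel (widest range): 217 ≈ 248 + (p/100)(128 − 248), so p ≈ 100×(217 − 248)/(128 − 248) = -3100/-120 = 25.83.
p = 26 reproduces all three channels after rounding.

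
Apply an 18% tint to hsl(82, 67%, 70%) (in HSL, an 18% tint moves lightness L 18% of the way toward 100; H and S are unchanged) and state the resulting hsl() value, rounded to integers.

hsl(82, 67%, 75%)

L moves 18% from 70 toward 100: 70 + 5.4 = 75.4 → 75.
H and S are unchanged.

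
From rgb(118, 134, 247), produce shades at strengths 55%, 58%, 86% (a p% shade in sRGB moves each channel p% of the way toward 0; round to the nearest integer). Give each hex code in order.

55%: (118 − 64.9 = 53.1→53, 134 − 73.7 = 60.3→60, 247 − 135.85 = 111.15→111) → #353c6f
58%: (118 − 68.44 = 49.56→50, 134 − 77.72 = 56.28→56, 247 − 143.26 = 103.74→104) → #323868
86%: (118 − 101.48 = 16.52→17, 134 − 115.24 = 18.76→19, 247 − 212.42 = 34.58→35) → #111323

#353c6f, #323868, #111323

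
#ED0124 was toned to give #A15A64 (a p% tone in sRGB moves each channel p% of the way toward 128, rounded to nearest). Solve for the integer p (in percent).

70%

#ED0124 is rgb(237, 1, 36); #A15A64 is rgb(161, 90, 100).
On the G channel (widest range): 90 ≈ 1 + (p/100)(128 − 1), so p ≈ 100×(90 − 1)/(128 − 1) = 8900/127 = 70.08.
p = 70 reproduces all three channels after rounding.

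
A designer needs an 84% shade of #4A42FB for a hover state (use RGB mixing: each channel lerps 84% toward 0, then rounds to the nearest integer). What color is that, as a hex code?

#4A42FB is rgb(74, 66, 251).
Lerp each channel 84% toward 0:
  R: 74 + 0.84×(0−74) = 74 − 62.16 = 11.84 → 12
  G: 66 + 0.84×(0−66) = 66 − 55.44 = 10.56 → 11
  B: 251 − 210.84 = 40.16 → 40
rgb(12, 11, 40) = #0C0B28.

#0C0B28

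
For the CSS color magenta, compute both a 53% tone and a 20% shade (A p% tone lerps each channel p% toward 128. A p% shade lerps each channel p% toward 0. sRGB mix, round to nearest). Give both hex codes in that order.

CSS magenta is rgb(255, 0, 255).
53% tone:
  R: 255 − 67.31 = 187.69 → 188
  G: 0 + 67.84 = 67.84 → 68
  B: 255 − 67.31 = 187.69 → 188
  → #bc44bc
20% shade:
  R: 255 + 0.2×(0−255) = 255 − 51 = 204 → 204
  G: 0 + 0 = 0 → 0
  B: 255 − 51 = 204 → 204
  → #cc00cc

#bc44bc, #cc00cc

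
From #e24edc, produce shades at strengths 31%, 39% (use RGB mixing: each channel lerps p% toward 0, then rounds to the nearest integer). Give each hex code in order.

#e24edc is rgb(226, 78, 220).
31%: (226 − 70.06 = 155.94→156, 78 − 24.18 = 53.82→54, 220 − 68.2 = 151.8→152) → #9c3698
39%: (226 − 88.14 = 137.86→138, 78 − 30.42 = 47.58→48, 220 − 85.8 = 134.2→134) → #8a3086

#9c3698, #8a3086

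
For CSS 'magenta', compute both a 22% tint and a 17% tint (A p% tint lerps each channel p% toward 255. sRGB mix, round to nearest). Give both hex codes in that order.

#ff38ff, #ff2bff

CSS magenta is rgb(255, 0, 255).
22% tint:
  R: 255 + 0.22×(255−255) = 255 + 0 = 255 → 255
  G: 0 + 56.1 = 56.1 → 56
  B: 255 + 0.22×(255−255) = 255 + 0 = 255 → 255
  → #ff38ff
17% tint:
  R: 255 + 0.17×(255−255) = 255 + 0 = 255 → 255
  G: 0 + 43.35 = 43.35 → 43
  B: 255 + 0.17×(255−255) = 255 + 0 = 255 → 255
  → #ff2bff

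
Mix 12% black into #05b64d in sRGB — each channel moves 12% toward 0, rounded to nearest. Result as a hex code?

#04a044

#05b64d is rgb(5, 182, 77).
A 12% shade moves each channel 12% toward 0:
  R: 5 − 0.6 = 4.4 → 4
  G: 182 + 0.12×(0−182) = 182 − 21.84 = 160.16 → 160
  B: 77 + 0.12×(0−77) = 77 − 9.24 = 67.76 → 68
rgb(4, 160, 68) = #04a044.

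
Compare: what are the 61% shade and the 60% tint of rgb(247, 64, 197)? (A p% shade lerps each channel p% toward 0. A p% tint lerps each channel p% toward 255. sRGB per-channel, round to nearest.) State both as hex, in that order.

61% shade:
  R: 247 − 150.67 = 96.33 → 96
  G: 64 − 39.04 = 24.96 → 25
  B: 197 − 120.17 = 76.83 → 77
  → #60194D
60% tint:
  R: 247 + 0.6×(255−247) = 247 + 4.8 = 251.8 → 252
  G: 64 + 0.6×(255−64) = 64 + 114.6 = 178.6 → 179
  B: 197 + 34.8 = 231.8 → 232
  → #FCB3E8

#60194D, #FCB3E8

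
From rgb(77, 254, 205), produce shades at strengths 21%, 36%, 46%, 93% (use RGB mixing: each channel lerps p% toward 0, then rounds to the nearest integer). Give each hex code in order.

#3DC9A2, #31A383, #2A896F, #05120E

21%: (77 − 16.17 = 60.83→61, 254 − 53.34 = 200.66→201, 205 − 43.05 = 161.95→162) → #3DC9A2
36%: (77 − 27.72 = 49.28→49, 254 − 91.44 = 162.56→163, 205 − 73.8 = 131.2→131) → #31A383
46%: (77 − 35.42 = 41.58→42, 254 − 116.84 = 137.16→137, 205 − 94.3 = 110.7→111) → #2A896F
93%: (77 − 71.61 = 5.39→5, 254 − 236.22 = 17.78→18, 205 − 190.65 = 14.35→14) → #05120E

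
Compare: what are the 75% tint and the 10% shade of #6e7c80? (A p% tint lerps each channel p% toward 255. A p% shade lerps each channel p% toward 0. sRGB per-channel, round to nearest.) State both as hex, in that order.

#6e7c80 is rgb(110, 124, 128).
75% tint:
  R: 110 + 0.75×(255−110) = 110 + 108.75 = 218.75 → 219
  G: 124 + 98.25 = 222.25 → 222
  B: 128 + 95.25 = 223.25 → 223
  → #dbdedf
10% shade:
  R: 110 − 11 = 99 → 99
  G: 124 + 0.1×(0−124) = 124 − 12.4 = 111.6 → 112
  B: 128 + 0.1×(0−128) = 128 − 12.8 = 115.2 → 115
  → #637073

#dbdedf, #637073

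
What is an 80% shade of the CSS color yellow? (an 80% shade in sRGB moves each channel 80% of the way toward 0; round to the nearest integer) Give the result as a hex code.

#333300

CSS yellow is rgb(255, 255, 0).
An 80% shade moves each channel 80% toward 0:
  R: 255 + 0.8×(0−255) = 255 − 204 = 51 → 51
  G: 255 − 204 = 51 → 51
  B: 0 + 0.8×(0−0) = 0 + 0 = 0 → 0
rgb(51, 51, 0) = #333300.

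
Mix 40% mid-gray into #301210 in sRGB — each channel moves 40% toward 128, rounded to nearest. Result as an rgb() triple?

#301210 is rgb(48, 18, 16).
Per channel, c → c + 0.4(128 − c):
  R: 48 + 0.4×(128−48) = 48 + 32 = 80 → 80
  G: 18 + 44 = 62 → 62
  B: 16 + 0.4×(128−16) = 16 + 44.8 = 60.8 → 61

rgb(80, 62, 61)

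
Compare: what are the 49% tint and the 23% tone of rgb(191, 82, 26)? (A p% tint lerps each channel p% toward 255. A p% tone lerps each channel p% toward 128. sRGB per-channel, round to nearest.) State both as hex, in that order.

#DEA78A, #B15D31

49% tint:
  R: 191 + 31.36 = 222.36 → 222
  G: 82 + 84.77 = 166.77 → 167
  B: 26 + 0.49×(255−26) = 26 + 112.21 = 138.21 → 138
  → #DEA78A
23% tone:
  R: 191 − 14.49 = 176.51 → 177
  G: 82 + 0.23×(128−82) = 82 + 10.58 = 92.58 → 93
  B: 26 + 0.23×(128−26) = 26 + 23.46 = 49.46 → 49
  → #B15D31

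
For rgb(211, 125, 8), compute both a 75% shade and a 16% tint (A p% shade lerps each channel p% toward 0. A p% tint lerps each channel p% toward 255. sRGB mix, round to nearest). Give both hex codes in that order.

#351f02, #da9230

75% shade:
  R: 211 + 0.75×(0−211) = 211 − 158.25 = 52.75 → 53
  G: 125 + 0.75×(0−125) = 125 − 93.75 = 31.25 → 31
  B: 8 − 6 = 2 → 2
  → #351f02
16% tint:
  R: 211 + 0.16×(255−211) = 211 + 7.04 = 218.04 → 218
  G: 125 + 0.16×(255−125) = 125 + 20.8 = 145.8 → 146
  B: 8 + 0.16×(255−8) = 8 + 39.52 = 47.52 → 48
  → #da9230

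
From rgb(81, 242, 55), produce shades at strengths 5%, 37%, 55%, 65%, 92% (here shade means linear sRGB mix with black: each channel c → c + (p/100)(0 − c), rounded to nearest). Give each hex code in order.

5%: (81 − 4.05 = 76.95→77, 242 − 12.1 = 229.9→230, 55 − 2.75 = 52.25→52) → #4de634
37%: (81 − 29.97 = 51.03→51, 242 − 89.54 = 152.46→152, 55 − 20.35 = 34.65→35) → #339823
55%: (81 − 44.55 = 36.45→36, 242 − 133.1 = 108.9→109, 55 − 30.25 = 24.75→25) → #246d19
65%: (81 − 52.65 = 28.35→28, 242 − 157.3 = 84.7→85, 55 − 35.75 = 19.25→19) → #1c5513
92%: (81 − 74.52 = 6.48→6, 242 − 222.64 = 19.36→19, 55 − 50.6 = 4.4→4) → #061304

#4de634, #339823, #246d19, #1c5513, #061304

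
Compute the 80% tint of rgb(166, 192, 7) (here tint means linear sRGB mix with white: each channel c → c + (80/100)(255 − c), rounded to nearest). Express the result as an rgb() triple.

rgb(237, 242, 205)

Per channel, c → c + 0.8(255 − c):
  R: 166 + 0.8×(255−166) = 166 + 71.2 = 237.2 → 237
  G: 192 + 0.8×(255−192) = 192 + 50.4 = 242.4 → 242
  B: 7 + 0.8×(255−7) = 7 + 198.4 = 205.4 → 205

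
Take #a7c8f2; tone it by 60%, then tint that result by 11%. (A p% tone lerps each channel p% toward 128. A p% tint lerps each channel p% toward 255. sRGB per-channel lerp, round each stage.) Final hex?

#9ca8b7

#a7c8f2 is rgb(167, 200, 242).
Lerp each channel 60% toward 128:
  R: 167 − 23.4 = 143.6 → 144
  G: 200 − 43.2 = 156.8 → 157
  B: 242 + 0.6×(128−242) = 242 − 68.4 = 173.6 → 174
After the tone: rgb(144, 157, 174) = #909dae.
Per channel, c → c + 0.11(255 − c):
  R: 144 + 12.21 = 156.21 → 156
  G: 157 + 10.78 = 167.78 → 168
  B: 174 + 0.11×(255−174) = 174 + 8.91 = 182.91 → 183
rgb(156, 168, 183) = #9ca8b7.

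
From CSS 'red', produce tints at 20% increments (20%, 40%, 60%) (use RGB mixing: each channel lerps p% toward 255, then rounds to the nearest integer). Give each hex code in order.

#FF3333, #FF6666, #FF9999

CSS red is rgb(255, 0, 0).
20%: (255→255, 0 + 51 = 51→51, 0 + 51 = 51→51) → #FF3333
40%: (255→255, 0 + 102 = 102→102, 0 + 102 = 102→102) → #FF6666
60%: (255→255, 0 + 153 = 153→153, 0 + 153 = 153→153) → #FF9999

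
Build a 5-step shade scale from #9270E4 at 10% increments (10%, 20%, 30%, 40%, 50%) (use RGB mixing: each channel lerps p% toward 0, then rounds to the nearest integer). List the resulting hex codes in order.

#9270E4 is rgb(146, 112, 228).
10%: (146 − 14.6 = 131.4→131, 112 − 11.2 = 100.8→101, 228 − 22.8 = 205.2→205) → #8365CD
20%: (146 − 29.2 = 116.8→117, 112 − 22.4 = 89.6→90, 228 − 45.6 = 182.4→182) → #755AB6
30%: (146 − 43.8 = 102.2→102, 112 − 33.6 = 78.4→78, 228 − 68.4 = 159.6→160) → #664EA0
40%: (146 − 58.4 = 87.6→88, 112 − 44.8 = 67.2→67, 228 − 91.2 = 136.8→137) → #584389
50%: (146 − 73 = 73→73, 112 − 56 = 56→56, 228 − 114 = 114→114) → #493872

#8365CD, #755AB6, #664EA0, #584389, #493872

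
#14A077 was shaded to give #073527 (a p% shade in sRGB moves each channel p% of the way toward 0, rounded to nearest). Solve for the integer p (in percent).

67%

#14A077 is rgb(20, 160, 119); #073527 is rgb(7, 53, 39).
On the G channel (widest range): 53 ≈ 160 + (p/100)(0 − 160), so p ≈ 100×(53 − 160)/(0 − 160) = -10700/-160 = 66.88.
p = 67 reproduces all three channels after rounding.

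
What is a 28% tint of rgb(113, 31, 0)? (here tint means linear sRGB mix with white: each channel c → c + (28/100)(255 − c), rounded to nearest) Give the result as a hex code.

A 28% tint moves each channel 28% toward 255:
  R: 113 + 0.28×(255−113) = 113 + 39.76 = 152.76 → 153
  G: 31 + 0.28×(255−31) = 31 + 62.72 = 93.72 → 94
  B: 0 + 0.28×(255−0) = 0 + 71.4 = 71.4 → 71
rgb(153, 94, 71) = #995e47.

#995e47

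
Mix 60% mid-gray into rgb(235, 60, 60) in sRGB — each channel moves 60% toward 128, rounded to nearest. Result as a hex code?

#ab6565

Lerp each channel 60% toward 128:
  R: 235 − 64.2 = 170.8 → 171
  G: 60 + 40.8 = 100.8 → 101
  B: 60 + 0.6×(128−60) = 60 + 40.8 = 100.8 → 101
rgb(171, 101, 101) = #ab6565.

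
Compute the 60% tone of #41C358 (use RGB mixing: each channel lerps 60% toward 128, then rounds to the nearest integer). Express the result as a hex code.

#41C358 is rgb(65, 195, 88).
Per channel, c → c + 0.6(128 − c):
  R: 65 + 0.6×(128−65) = 65 + 37.8 = 102.8 → 103
  G: 195 − 40.2 = 154.8 → 155
  B: 88 + 24 = 112 → 112
rgb(103, 155, 112) = #679B70.

#679B70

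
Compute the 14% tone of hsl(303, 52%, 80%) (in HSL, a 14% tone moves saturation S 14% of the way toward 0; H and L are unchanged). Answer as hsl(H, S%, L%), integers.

S moves 14% from 52 toward 0: 52 − 7.28 = 44.72 → 45.
H and L are unchanged.

hsl(303, 45%, 80%)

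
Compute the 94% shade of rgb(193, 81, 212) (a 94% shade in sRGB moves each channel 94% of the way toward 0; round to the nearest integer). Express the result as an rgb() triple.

rgb(12, 5, 13)

A 94% shade moves each channel 94% toward 0:
  R: 193 + 0.94×(0−193) = 193 − 181.42 = 11.58 → 12
  G: 81 + 0.94×(0−81) = 81 − 76.14 = 4.86 → 5
  B: 212 + 0.94×(0−212) = 212 − 199.28 = 12.72 → 13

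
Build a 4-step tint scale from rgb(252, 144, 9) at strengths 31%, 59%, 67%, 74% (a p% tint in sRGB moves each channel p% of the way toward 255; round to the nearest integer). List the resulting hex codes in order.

31%: (252 + 0.93 = 252.93→253, 144 + 34.41 = 178.41→178, 9 + 76.26 = 85.26→85) → #FDB255
59%: (252 + 1.77 = 253.77→254, 144 + 65.49 = 209.49→209, 9 + 145.14 = 154.14→154) → #FED19A
67%: (252 + 2.01 = 254.01→254, 144 + 74.37 = 218.37→218, 9 + 164.82 = 173.82→174) → #FEDAAE
74%: (252 + 2.22 = 254.22→254, 144 + 82.14 = 226.14→226, 9 + 182.04 = 191.04→191) → #FEE2BF

#FDB255, #FED19A, #FEDAAE, #FEE2BF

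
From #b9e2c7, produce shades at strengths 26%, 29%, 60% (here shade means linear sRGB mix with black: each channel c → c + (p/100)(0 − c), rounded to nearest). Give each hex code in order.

#89a793, #83a08d, #4a5a50

#b9e2c7 is rgb(185, 226, 199).
26%: (185 − 48.1 = 136.9→137, 226 − 58.76 = 167.24→167, 199 − 51.74 = 147.26→147) → #89a793
29%: (185 − 53.65 = 131.35→131, 226 − 65.54 = 160.46→160, 199 − 57.71 = 141.29→141) → #83a08d
60%: (185 − 111 = 74→74, 226 − 135.6 = 90.4→90, 199 − 119.4 = 79.6→80) → #4a5a50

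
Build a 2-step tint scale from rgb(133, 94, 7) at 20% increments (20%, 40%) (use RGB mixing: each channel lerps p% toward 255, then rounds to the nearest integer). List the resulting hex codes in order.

20%: (133 + 24.4 = 157.4→157, 94 + 32.2 = 126.2→126, 7 + 49.6 = 56.6→57) → #9D7E39
40%: (133 + 48.8 = 181.8→182, 94 + 64.4 = 158.4→158, 7 + 99.2 = 106.2→106) → #B69E6A

#9D7E39, #B69E6A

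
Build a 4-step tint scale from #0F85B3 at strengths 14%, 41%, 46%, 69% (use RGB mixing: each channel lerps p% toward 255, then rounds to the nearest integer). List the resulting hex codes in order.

#3196BE, #71B7D2, #7DBDD6, #B5D9E7

#0F85B3 is rgb(15, 133, 179).
14%: (15 + 33.6 = 48.6→49, 133 + 17.08 = 150.08→150, 179 + 10.64 = 189.64→190) → #3196BE
41%: (15 + 98.4 = 113.4→113, 133 + 50.02 = 183.02→183, 179 + 31.16 = 210.16→210) → #71B7D2
46%: (15 + 110.4 = 125.4→125, 133 + 56.12 = 189.12→189, 179 + 34.96 = 213.96→214) → #7DBDD6
69%: (15 + 165.6 = 180.6→181, 133 + 84.18 = 217.18→217, 179 + 52.44 = 231.44→231) → #B5D9E7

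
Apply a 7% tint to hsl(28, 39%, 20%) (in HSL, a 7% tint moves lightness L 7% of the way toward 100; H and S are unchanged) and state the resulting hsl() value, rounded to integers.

hsl(28, 39%, 26%)

L moves 7% from 20 toward 100: 20 + 5.6 = 25.6 → 26.
H and S are unchanged.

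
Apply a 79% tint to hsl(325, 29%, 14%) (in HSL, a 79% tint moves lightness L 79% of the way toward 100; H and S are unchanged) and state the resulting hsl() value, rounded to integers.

hsl(325, 29%, 82%)

L moves 79% from 14 toward 100: 14 + 67.94 = 81.94 → 82.
H and S are unchanged.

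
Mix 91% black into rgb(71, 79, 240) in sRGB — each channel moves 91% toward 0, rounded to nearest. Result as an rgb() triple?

rgb(6, 7, 22)

Lerp each channel 91% toward 0:
  R: 71 + 0.91×(0−71) = 71 − 64.61 = 6.39 → 6
  G: 79 + 0.91×(0−79) = 79 − 71.89 = 7.11 → 7
  B: 240 − 218.4 = 21.6 → 22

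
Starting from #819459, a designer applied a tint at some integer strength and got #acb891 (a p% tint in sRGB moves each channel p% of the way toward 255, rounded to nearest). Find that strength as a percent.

#819459 is rgb(129, 148, 89); #acb891 is rgb(172, 184, 145).
On the B channel (widest range): 145 ≈ 89 + (p/100)(255 − 89), so p ≈ 100×(145 − 89)/(255 − 89) = 5600/166 = 33.73.
p = 34 reproduces all three channels after rounding.

34%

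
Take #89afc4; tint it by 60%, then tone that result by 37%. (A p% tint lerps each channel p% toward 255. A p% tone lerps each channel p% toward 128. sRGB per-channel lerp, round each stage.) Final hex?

#89afc4 is rgb(137, 175, 196).
Lerp each channel 60% toward 255:
  R: 137 + 70.8 = 207.8 → 208
  G: 175 + 48 = 223 → 223
  B: 196 + 0.6×(255−196) = 196 + 35.4 = 231.4 → 231
After the tint: rgb(208, 223, 231) = #d0dfe7.
Per channel, c → c + 0.37(128 − c):
  R: 208 + 0.37×(128−208) = 208 − 29.6 = 178.4 → 178
  G: 223 + 0.37×(128−223) = 223 − 35.15 = 187.85 → 188
  B: 231 − 38.11 = 192.89 → 193
rgb(178, 188, 193) = #b2bcc1.

#b2bcc1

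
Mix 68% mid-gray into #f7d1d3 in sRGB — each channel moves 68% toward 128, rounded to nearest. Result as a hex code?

#a69a9b

#f7d1d3 is rgb(247, 209, 211).
Per channel, c → c + 0.68(128 − c):
  R: 247 + 0.68×(128−247) = 247 − 80.92 = 166.08 → 166
  G: 209 + 0.68×(128−209) = 209 − 55.08 = 153.92 → 154
  B: 211 − 56.44 = 154.56 → 155
rgb(166, 154, 155) = #a69a9b.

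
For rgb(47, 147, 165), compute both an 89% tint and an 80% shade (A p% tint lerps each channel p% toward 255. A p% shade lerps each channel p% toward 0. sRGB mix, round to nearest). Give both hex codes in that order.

89% tint:
  R: 47 + 185.12 = 232.12 → 232
  G: 147 + 0.89×(255−147) = 147 + 96.12 = 243.12 → 243
  B: 165 + 0.89×(255−165) = 165 + 80.1 = 245.1 → 245
  → #e8f3f5
80% shade:
  R: 47 + 0.8×(0−47) = 47 − 37.6 = 9.4 → 9
  G: 147 + 0.8×(0−147) = 147 − 117.6 = 29.4 → 29
  B: 165 + 0.8×(0−165) = 165 − 132 = 33 → 33
  → #091d21

#e8f3f5, #091d21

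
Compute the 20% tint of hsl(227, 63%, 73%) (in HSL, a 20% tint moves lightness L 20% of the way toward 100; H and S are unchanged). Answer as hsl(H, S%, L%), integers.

L moves 20% from 73 toward 100: 73 + 5.4 = 78.4 → 78.
H and S are unchanged.

hsl(227, 63%, 78%)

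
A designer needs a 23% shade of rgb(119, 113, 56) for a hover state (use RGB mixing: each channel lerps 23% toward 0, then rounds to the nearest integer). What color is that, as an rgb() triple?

rgb(92, 87, 43)

Lerp each channel 23% toward 0:
  R: 119 + 0.23×(0−119) = 119 − 27.37 = 91.63 → 92
  G: 113 + 0.23×(0−113) = 113 − 25.99 = 87.01 → 87
  B: 56 + 0.23×(0−56) = 56 − 12.88 = 43.12 → 43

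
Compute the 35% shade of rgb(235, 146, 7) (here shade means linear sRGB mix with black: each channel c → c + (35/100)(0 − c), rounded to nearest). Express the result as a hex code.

Per channel, c → c + 0.35(0 − c):
  R: 235 − 82.25 = 152.75 → 153
  G: 146 + 0.35×(0−146) = 146 − 51.1 = 94.9 → 95
  B: 7 + 0.35×(0−7) = 7 − 2.45 = 4.55 → 5
rgb(153, 95, 5) = #995F05.

#995F05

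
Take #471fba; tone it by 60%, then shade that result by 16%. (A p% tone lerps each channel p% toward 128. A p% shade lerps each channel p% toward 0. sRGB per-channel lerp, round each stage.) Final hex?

#584b7f

#471fba is rgb(71, 31, 186).
Per channel, c → c + 0.6(128 − c):
  R: 71 + 34.2 = 105.2 → 105
  G: 31 + 0.6×(128−31) = 31 + 58.2 = 89.2 → 89
  B: 186 + 0.6×(128−186) = 186 − 34.8 = 151.2 → 151
After the tone: rgb(105, 89, 151) = #695997.
Per channel, c → c + 0.16(0 − c):
  R: 105 − 16.8 = 88.2 → 88
  G: 89 − 14.24 = 74.76 → 75
  B: 151 + 0.16×(0−151) = 151 − 24.16 = 126.84 → 127
rgb(88, 75, 127) = #584b7f.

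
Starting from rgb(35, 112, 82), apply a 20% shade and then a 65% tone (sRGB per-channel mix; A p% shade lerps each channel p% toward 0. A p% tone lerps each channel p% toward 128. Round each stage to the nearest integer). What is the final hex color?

#5D736A

A 20% shade moves each channel 20% toward 0:
  R: 35 − 7 = 28 → 28
  G: 112 − 22.4 = 89.6 → 90
  B: 82 + 0.2×(0−82) = 82 − 16.4 = 65.6 → 66
After the shade: rgb(28, 90, 66) = #1C5A42.
Per channel, c → c + 0.65(128 − c):
  R: 28 + 0.65×(128−28) = 28 + 65 = 93 → 93
  G: 90 + 24.7 = 114.7 → 115
  B: 66 + 40.3 = 106.3 → 106
rgb(93, 115, 106) = #5D736A.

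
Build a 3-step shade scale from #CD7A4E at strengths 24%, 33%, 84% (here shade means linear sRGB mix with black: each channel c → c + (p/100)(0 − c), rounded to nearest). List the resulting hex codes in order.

#9C5D3B, #895234, #21140C

#CD7A4E is rgb(205, 122, 78).
24%: (205 − 49.2 = 155.8→156, 122 − 29.28 = 92.72→93, 78 − 18.72 = 59.28→59) → #9C5D3B
33%: (205 − 67.65 = 137.35→137, 122 − 40.26 = 81.74→82, 78 − 25.74 = 52.26→52) → #895234
84%: (205 − 172.2 = 32.8→33, 122 − 102.48 = 19.52→20, 78 − 65.52 = 12.48→12) → #21140C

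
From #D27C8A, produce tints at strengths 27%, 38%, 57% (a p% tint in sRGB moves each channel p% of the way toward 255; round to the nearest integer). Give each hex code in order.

#D27C8A is rgb(210, 124, 138).
27%: (210 + 12.15 = 222.15→222, 124 + 35.37 = 159.37→159, 138 + 31.59 = 169.59→170) → #DE9FAA
38%: (210 + 17.1 = 227.1→227, 124 + 49.78 = 173.78→174, 138 + 44.46 = 182.46→182) → #E3AEB6
57%: (210 + 25.65 = 235.65→236, 124 + 74.67 = 198.67→199, 138 + 66.69 = 204.69→205) → #ECC7CD

#DE9FAA, #E3AEB6, #ECC7CD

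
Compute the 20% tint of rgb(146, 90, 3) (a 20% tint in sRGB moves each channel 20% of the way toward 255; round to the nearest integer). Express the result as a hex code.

#A87B35

Per channel, c → c + 0.2(255 − c):
  R: 146 + 21.8 = 167.8 → 168
  G: 90 + 0.2×(255−90) = 90 + 33 = 123 → 123
  B: 3 + 0.2×(255−3) = 3 + 50.4 = 53.4 → 53
rgb(168, 123, 53) = #A87B35.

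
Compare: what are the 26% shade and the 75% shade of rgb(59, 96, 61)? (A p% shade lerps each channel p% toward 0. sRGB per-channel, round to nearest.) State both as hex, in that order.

#2c472d, #0f180f

26% shade:
  R: 59 + 0.26×(0−59) = 59 − 15.34 = 43.66 → 44
  G: 96 + 0.26×(0−96) = 96 − 24.96 = 71.04 → 71
  B: 61 + 0.26×(0−61) = 61 − 15.86 = 45.14 → 45
  → #2c472d
75% shade:
  R: 59 − 44.25 = 14.75 → 15
  G: 96 − 72 = 24 → 24
  B: 61 − 45.75 = 15.25 → 15
  → #0f180f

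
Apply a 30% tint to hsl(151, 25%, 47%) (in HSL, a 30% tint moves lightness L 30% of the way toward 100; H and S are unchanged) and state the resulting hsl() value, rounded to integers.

L moves 30% from 47 toward 100: 47 + 15.9 = 62.9 → 63.
H and S are unchanged.

hsl(151, 25%, 63%)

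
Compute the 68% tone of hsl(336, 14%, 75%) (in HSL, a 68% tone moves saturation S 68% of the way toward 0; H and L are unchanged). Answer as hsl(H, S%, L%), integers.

hsl(336, 4%, 75%)

S moves 68% from 14 toward 0: 14 − 9.52 = 4.48 → 4.
H and L are unchanged.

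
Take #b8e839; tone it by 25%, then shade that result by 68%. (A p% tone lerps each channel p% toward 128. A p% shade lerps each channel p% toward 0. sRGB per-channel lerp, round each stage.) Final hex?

#364218

#b8e839 is rgb(184, 232, 57).
Lerp each channel 25% toward 128:
  R: 184 − 14 = 170 → 170
  G: 232 − 26 = 206 → 206
  B: 57 + 0.25×(128−57) = 57 + 17.75 = 74.75 → 75
After the tone: rgb(170, 206, 75) = #aace4b.
Per channel, c → c + 0.68(0 − c):
  R: 170 − 115.6 = 54.4 → 54
  G: 206 − 140.08 = 65.92 → 66
  B: 75 + 0.68×(0−75) = 75 − 51 = 24 → 24
rgb(54, 66, 24) = #364218.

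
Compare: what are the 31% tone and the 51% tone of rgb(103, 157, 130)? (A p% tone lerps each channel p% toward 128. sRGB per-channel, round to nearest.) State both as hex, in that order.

#6f9481, #748e81

31% tone:
  R: 103 + 7.75 = 110.75 → 111
  G: 157 + 0.31×(128−157) = 157 − 8.99 = 148.01 → 148
  B: 130 + 0.31×(128−130) = 130 − 0.62 = 129.38 → 129
  → #6f9481
51% tone:
  R: 103 + 0.51×(128−103) = 103 + 12.75 = 115.75 → 116
  G: 157 − 14.79 = 142.21 → 142
  B: 130 − 1.02 = 128.98 → 129
  → #748e81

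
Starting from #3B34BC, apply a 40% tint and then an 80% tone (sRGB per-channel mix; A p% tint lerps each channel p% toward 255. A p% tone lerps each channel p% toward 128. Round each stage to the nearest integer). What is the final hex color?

#3B34BC is rgb(59, 52, 188).
A 40% tint moves each channel 40% toward 255:
  R: 59 + 0.4×(255−59) = 59 + 78.4 = 137.4 → 137
  G: 52 + 81.2 = 133.2 → 133
  B: 188 + 0.4×(255−188) = 188 + 26.8 = 214.8 → 215
After the tint: rgb(137, 133, 215) = #8985D7.
An 80% tone moves each channel 80% toward 128:
  R: 137 + 0.8×(128−137) = 137 − 7.2 = 129.8 → 130
  G: 133 − 4 = 129 → 129
  B: 215 + 0.8×(128−215) = 215 − 69.6 = 145.4 → 145
rgb(130, 129, 145) = #828191.

#828191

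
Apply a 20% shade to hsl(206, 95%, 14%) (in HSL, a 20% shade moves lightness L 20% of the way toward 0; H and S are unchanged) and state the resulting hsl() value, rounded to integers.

L moves 20% from 14 toward 0: 14 − 2.8 = 11.2 → 11.
H and S are unchanged.

hsl(206, 95%, 11%)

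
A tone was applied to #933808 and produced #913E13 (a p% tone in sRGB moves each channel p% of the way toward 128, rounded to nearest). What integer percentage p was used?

9%

#933808 is rgb(147, 56, 8); #913E13 is rgb(145, 62, 19).
On the B channel (widest range): 19 ≈ 8 + (p/100)(128 − 8), so p ≈ 100×(19 − 8)/(128 − 8) = 1100/120 = 9.17.
p = 9 reproduces all three channels after rounding.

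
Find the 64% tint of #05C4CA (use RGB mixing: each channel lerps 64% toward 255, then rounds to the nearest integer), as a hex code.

#05C4CA is rgb(5, 196, 202).
Per channel, c → c + 0.64(255 − c):
  R: 5 + 0.64×(255−5) = 5 + 160 = 165 → 165
  G: 196 + 0.64×(255−196) = 196 + 37.76 = 233.76 → 234
  B: 202 + 0.64×(255−202) = 202 + 33.92 = 235.92 → 236
rgb(165, 234, 236) = #A5EAEC.

#A5EAEC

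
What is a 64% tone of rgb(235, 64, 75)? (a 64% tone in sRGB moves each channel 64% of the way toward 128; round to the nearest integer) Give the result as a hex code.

#A7696D

Per channel, c → c + 0.64(128 − c):
  R: 235 − 68.48 = 166.52 → 167
  G: 64 + 0.64×(128−64) = 64 + 40.96 = 104.96 → 105
  B: 75 + 0.64×(128−75) = 75 + 33.92 = 108.92 → 109
rgb(167, 105, 109) = #A7696D.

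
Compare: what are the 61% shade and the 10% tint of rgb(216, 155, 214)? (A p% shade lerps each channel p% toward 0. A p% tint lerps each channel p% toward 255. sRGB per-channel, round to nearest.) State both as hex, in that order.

#543C53, #DCA5DA

61% shade:
  R: 216 + 0.61×(0−216) = 216 − 131.76 = 84.24 → 84
  G: 155 + 0.61×(0−155) = 155 − 94.55 = 60.45 → 60
  B: 214 − 130.54 = 83.46 → 83
  → #543C53
10% tint:
  R: 216 + 3.9 = 219.9 → 220
  G: 155 + 0.1×(255−155) = 155 + 10 = 165 → 165
  B: 214 + 4.1 = 218.1 → 218
  → #DCA5DA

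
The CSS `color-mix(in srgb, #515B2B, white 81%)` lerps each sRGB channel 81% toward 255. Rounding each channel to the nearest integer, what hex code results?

#515B2B is rgb(81, 91, 43).
Lerp each channel 81% toward 255:
  R: 81 + 0.81×(255−81) = 81 + 140.94 = 221.94 → 222
  G: 91 + 0.81×(255−91) = 91 + 132.84 = 223.84 → 224
  B: 43 + 0.81×(255−43) = 43 + 171.72 = 214.72 → 215
rgb(222, 224, 215) = #DEE0D7.

#DEE0D7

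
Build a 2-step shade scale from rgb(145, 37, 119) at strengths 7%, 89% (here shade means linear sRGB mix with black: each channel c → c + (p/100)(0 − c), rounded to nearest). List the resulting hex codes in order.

7%: (145 − 10.15 = 134.85→135, 37 − 2.59 = 34.41→34, 119 − 8.33 = 110.67→111) → #87226F
89%: (145 − 129.05 = 15.95→16, 37 − 32.93 = 4.07→4, 119 − 105.91 = 13.09→13) → #10040D

#87226F, #10040D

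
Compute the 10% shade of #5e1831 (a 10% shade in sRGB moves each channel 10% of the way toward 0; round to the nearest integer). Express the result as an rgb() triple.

#5e1831 is rgb(94, 24, 49).
A 10% shade moves each channel 10% toward 0:
  R: 94 − 9.4 = 84.6 → 85
  G: 24 − 2.4 = 21.6 → 22
  B: 49 + 0.1×(0−49) = 49 − 4.9 = 44.1 → 44

rgb(85, 22, 44)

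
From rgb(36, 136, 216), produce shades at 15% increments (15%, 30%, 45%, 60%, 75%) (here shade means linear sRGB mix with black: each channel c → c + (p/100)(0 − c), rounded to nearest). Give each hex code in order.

15%: (36 − 5.4 = 30.6→31, 136 − 20.4 = 115.6→116, 216 − 32.4 = 183.6→184) → #1F74B8
30%: (36 − 10.8 = 25.2→25, 136 − 40.8 = 95.2→95, 216 − 64.8 = 151.2→151) → #195F97
45%: (36 − 16.2 = 19.8→20, 136 − 61.2 = 74.8→75, 216 − 97.2 = 118.8→119) → #144B77
60%: (36 − 21.6 = 14.4→14, 136 − 81.6 = 54.4→54, 216 − 129.6 = 86.4→86) → #0E3656
75%: (36 − 27 = 9→9, 136 − 102 = 34→34, 216 − 162 = 54→54) → #092236

#1F74B8, #195F97, #144B77, #0E3656, #092236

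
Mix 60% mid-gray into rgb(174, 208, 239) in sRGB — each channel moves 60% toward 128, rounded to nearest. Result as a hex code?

#92a0ac

Lerp each channel 60% toward 128:
  R: 174 + 0.6×(128−174) = 174 − 27.6 = 146.4 → 146
  G: 208 − 48 = 160 → 160
  B: 239 − 66.6 = 172.4 → 172
rgb(146, 160, 172) = #92a0ac.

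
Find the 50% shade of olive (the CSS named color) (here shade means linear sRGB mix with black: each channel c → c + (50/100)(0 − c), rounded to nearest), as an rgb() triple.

CSS olive is rgb(128, 128, 0).
Lerp each channel 50% toward 0:
  R: 128 − 64 = 64 → 64
  G: 128 + 0.5×(0−128) = 128 − 64 = 64 → 64
  B: 0 + 0.5×(0−0) = 0 + 0 = 0 → 0

rgb(64, 64, 0)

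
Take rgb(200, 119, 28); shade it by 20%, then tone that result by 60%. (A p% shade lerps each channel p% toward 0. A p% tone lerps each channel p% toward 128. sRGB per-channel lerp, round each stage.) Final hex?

#8d7356

Per channel, c → c + 0.2(0 − c):
  R: 200 + 0.2×(0−200) = 200 − 40 = 160 → 160
  G: 119 + 0.2×(0−119) = 119 − 23.8 = 95.2 → 95
  B: 28 − 5.6 = 22.4 → 22
After the shade: rgb(160, 95, 22) = #a05f16.
A 60% tone moves each channel 60% toward 128:
  R: 160 − 19.2 = 140.8 → 141
  G: 95 + 0.6×(128−95) = 95 + 19.8 = 114.8 → 115
  B: 22 + 63.6 = 85.6 → 86
rgb(141, 115, 86) = #8d7356.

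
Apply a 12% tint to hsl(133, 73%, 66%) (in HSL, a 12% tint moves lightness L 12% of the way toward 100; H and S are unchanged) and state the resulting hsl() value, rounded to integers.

L moves 12% from 66 toward 100: 66 + 4.08 = 70.08 → 70.
H and S are unchanged.

hsl(133, 73%, 70%)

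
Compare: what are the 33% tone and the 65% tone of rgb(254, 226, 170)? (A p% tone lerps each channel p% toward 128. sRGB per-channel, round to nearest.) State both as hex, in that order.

#D4C29C, #ACA28F

33% tone:
  R: 254 − 41.58 = 212.42 → 212
  G: 226 + 0.33×(128−226) = 226 − 32.34 = 193.66 → 194
  B: 170 − 13.86 = 156.14 → 156
  → #D4C29C
65% tone:
  R: 254 + 0.65×(128−254) = 254 − 81.9 = 172.1 → 172
  G: 226 − 63.7 = 162.3 → 162
  B: 170 − 27.3 = 142.7 → 143
  → #ACA28F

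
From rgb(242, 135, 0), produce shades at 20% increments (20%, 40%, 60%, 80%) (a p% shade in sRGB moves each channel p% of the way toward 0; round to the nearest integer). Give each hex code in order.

20%: (242 − 48.4 = 193.6→194, 135 − 27 = 108→108, 0→0) → #C26C00
40%: (242 − 96.8 = 145.2→145, 135 − 54 = 81→81, 0→0) → #915100
60%: (242 − 145.2 = 96.8→97, 135 − 81 = 54→54, 0→0) → #613600
80%: (242 − 193.6 = 48.4→48, 135 − 108 = 27→27, 0→0) → #301B00

#C26C00, #915100, #613600, #301B00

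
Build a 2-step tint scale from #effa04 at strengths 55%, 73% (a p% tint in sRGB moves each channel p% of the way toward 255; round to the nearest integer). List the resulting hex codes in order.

#effa04 is rgb(239, 250, 4).
55%: (239 + 8.8 = 247.8→248, 250 + 2.75 = 252.75→253, 4 + 138.05 = 142.05→142) → #f8fd8e
73%: (239 + 11.68 = 250.68→251, 250 + 3.65 = 253.65→254, 4 + 183.23 = 187.23→187) → #fbfebb

#f8fd8e, #fbfebb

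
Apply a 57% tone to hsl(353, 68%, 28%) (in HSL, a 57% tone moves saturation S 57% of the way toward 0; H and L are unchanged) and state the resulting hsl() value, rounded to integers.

S moves 57% from 68 toward 0: 68 − 38.76 = 29.24 → 29.
H and L are unchanged.

hsl(353, 29%, 28%)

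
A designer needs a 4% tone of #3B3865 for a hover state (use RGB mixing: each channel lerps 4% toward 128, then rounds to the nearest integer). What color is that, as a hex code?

#3B3865 is rgb(59, 56, 101).
A 4% tone moves each channel 4% toward 128:
  R: 59 + 2.76 = 61.76 → 62
  G: 56 + 2.88 = 58.88 → 59
  B: 101 + 1.08 = 102.08 → 102
rgb(62, 59, 102) = #3E3B66.

#3E3B66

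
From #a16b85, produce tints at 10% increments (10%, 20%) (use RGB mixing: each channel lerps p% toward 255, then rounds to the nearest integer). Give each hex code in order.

#a16b85 is rgb(161, 107, 133).
10%: (161 + 9.4 = 170.4→170, 107 + 14.8 = 121.8→122, 133 + 12.2 = 145.2→145) → #aa7a91
20%: (161 + 18.8 = 179.8→180, 107 + 29.6 = 136.6→137, 133 + 24.4 = 157.4→157) → #b4899d

#aa7a91, #b4899d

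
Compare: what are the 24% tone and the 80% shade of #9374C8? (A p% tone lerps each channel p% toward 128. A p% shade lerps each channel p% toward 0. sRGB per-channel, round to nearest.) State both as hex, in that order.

#9374C8 is rgb(147, 116, 200).
24% tone:
  R: 147 − 4.56 = 142.44 → 142
  G: 116 + 2.88 = 118.88 → 119
  B: 200 + 0.24×(128−200) = 200 − 17.28 = 182.72 → 183
  → #8E77B7
80% shade:
  R: 147 − 117.6 = 29.4 → 29
  G: 116 − 92.8 = 23.2 → 23
  B: 200 + 0.8×(0−200) = 200 − 160 = 40 → 40
  → #1D1728

#8E77B7, #1D1728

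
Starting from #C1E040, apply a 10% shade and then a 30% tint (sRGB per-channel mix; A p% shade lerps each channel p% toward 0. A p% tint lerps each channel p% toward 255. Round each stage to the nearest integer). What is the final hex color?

#C1E040 is rgb(193, 224, 64).
A 10% shade moves each channel 10% toward 0:
  R: 193 − 19.3 = 173.7 → 174
  G: 224 + 0.1×(0−224) = 224 − 22.4 = 201.6 → 202
  B: 64 + 0.1×(0−64) = 64 − 6.4 = 57.6 → 58
After the shade: rgb(174, 202, 58) = #AECA3A.
Per channel, c → c + 0.3(255 − c):
  R: 174 + 24.3 = 198.3 → 198
  G: 202 + 15.9 = 217.9 → 218
  B: 58 + 59.1 = 117.1 → 117
rgb(198, 218, 117) = #C6DA75.

#C6DA75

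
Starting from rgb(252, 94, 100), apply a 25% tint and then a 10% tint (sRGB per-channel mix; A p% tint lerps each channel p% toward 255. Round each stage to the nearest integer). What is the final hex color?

A 25% tint moves each channel 25% toward 255:
  R: 252 + 0.25×(255−252) = 252 + 0.75 = 252.75 → 253
  G: 94 + 40.25 = 134.25 → 134
  B: 100 + 0.25×(255−100) = 100 + 38.75 = 138.75 → 139
After the tint: rgb(253, 134, 139) = #FD868B.
Lerp each channel 10% toward 255:
  R: 253 + 0.2 = 253.2 → 253
  G: 134 + 0.1×(255−134) = 134 + 12.1 = 146.1 → 146
  B: 139 + 0.1×(255−139) = 139 + 11.6 = 150.6 → 151
rgb(253, 146, 151) = #FD9297.

#FD9297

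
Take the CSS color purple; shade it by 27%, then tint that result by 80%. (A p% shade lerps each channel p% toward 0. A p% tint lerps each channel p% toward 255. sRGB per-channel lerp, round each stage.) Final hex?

CSS purple is rgb(128, 0, 128).
A 27% shade moves each channel 27% toward 0:
  R: 128 + 0.27×(0−128) = 128 − 34.56 = 93.44 → 93
  G: 0 + 0.27×(0−0) = 0 + 0 = 0 → 0
  B: 128 − 34.56 = 93.44 → 93
After the shade: rgb(93, 0, 93) = #5d005d.
Per channel, c → c + 0.8(255 − c):
  R: 93 + 129.6 = 222.6 → 223
  G: 0 + 0.8×(255−0) = 0 + 204 = 204 → 204
  B: 93 + 129.6 = 222.6 → 223
rgb(223, 204, 223) = #dfccdf.

#dfccdf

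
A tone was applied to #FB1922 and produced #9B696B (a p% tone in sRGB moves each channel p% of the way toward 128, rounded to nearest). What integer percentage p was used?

#FB1922 is rgb(251, 25, 34); #9B696B is rgb(155, 105, 107).
On the R channel (widest range): 155 ≈ 251 + (p/100)(128 − 251), so p ≈ 100×(155 − 251)/(128 − 251) = -9600/-123 = 78.05.
p = 78 reproduces all three channels after rounding.

78%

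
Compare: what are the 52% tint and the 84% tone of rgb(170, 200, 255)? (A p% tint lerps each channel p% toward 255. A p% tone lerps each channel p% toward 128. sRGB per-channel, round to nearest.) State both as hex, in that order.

52% tint:
  R: 170 + 44.2 = 214.2 → 214
  G: 200 + 0.52×(255−200) = 200 + 28.6 = 228.6 → 229
  B: 255 + 0.52×(255−255) = 255 + 0 = 255 → 255
  → #D6E5FF
84% tone:
  R: 170 + 0.84×(128−170) = 170 − 35.28 = 134.72 → 135
  G: 200 + 0.84×(128−200) = 200 − 60.48 = 139.52 → 140
  B: 255 − 106.68 = 148.32 → 148
  → #878C94

#D6E5FF, #878C94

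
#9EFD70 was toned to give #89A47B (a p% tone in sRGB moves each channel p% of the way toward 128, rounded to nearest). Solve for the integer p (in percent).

71%

#9EFD70 is rgb(158, 253, 112); #89A47B is rgb(137, 164, 123).
On the G channel (widest range): 164 ≈ 253 + (p/100)(128 − 253), so p ≈ 100×(164 − 253)/(128 − 253) = -8900/-125 = 71.20.
p = 71 reproduces all three channels after rounding.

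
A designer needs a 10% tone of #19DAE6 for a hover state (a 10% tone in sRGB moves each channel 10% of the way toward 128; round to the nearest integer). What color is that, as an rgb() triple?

rgb(35, 209, 220)

#19DAE6 is rgb(25, 218, 230).
Per channel, c → c + 0.1(128 − c):
  R: 25 + 10.3 = 35.3 → 35
  G: 218 + 0.1×(128−218) = 218 − 9 = 209 → 209
  B: 230 + 0.1×(128−230) = 230 − 10.2 = 219.8 → 220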